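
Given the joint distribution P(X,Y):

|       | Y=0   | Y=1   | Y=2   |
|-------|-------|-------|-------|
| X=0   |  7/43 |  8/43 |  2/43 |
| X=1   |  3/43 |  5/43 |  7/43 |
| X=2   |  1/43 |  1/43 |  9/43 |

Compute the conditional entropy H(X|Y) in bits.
1.3074 bits

H(X|Y) = H(X,Y) - H(Y)

H(X,Y) = -Σ_{x,y} P(x,y) log₂ P(x,y). Per-cell terms -P(x,y)·log₂P(x,y):
  X=0: 0.42633, 0.45140, 0.20587
  X=1: 0.26800, 0.36097, 0.42633
  X=2: 0.12619, 0.12619, 0.47226
Sum of the 9 terms: H(X,Y) = 2.8635 bits

Marginal of Y (column sums):
  P(Y=0) = 7/43 + 3/43 + 1/43 = 11/43
  P(Y=1) = 8/43 + 5/43 + 1/43 = 14/43
  P(Y=2) = 2/43 + 7/43 + 9/43 = 18/43
H(Y) = -[(11/43)·log₂(11/43) + (14/43)·log₂(14/43) + (18/43)·log₂(18/43)]
  = 0.50314 + 0.52709 + 0.52591 = 1.5561 bits

H(X|Y) = H(X,Y) - H(Y) = 2.8635 - 1.5561 = 1.3074 bits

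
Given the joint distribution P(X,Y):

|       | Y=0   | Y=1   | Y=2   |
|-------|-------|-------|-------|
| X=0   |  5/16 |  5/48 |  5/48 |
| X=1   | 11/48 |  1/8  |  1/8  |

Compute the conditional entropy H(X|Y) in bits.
0.9880 bits

H(X|Y) = H(X,Y) - H(Y)

H(X,Y) = -Σ_{x,y} P(x,y) log₂ P(x,y). Per-cell terms -P(x,y)·log₂P(x,y):
  X=0: 0.5244, 0.3399, 0.3399
  X=1: 0.4871, 0.3750, 0.3750
Sum of the 6 terms: H(X,Y) = 2.4413 bits

Marginal of Y (column sums):
  P(Y=0) = 5/16 + 11/48 = 13/24
  P(Y=1) = 5/48 + 1/8 = 11/48
  P(Y=2) = 5/48 + 1/8 = 11/48
H(Y) = -[(13/24)·log₂(13/24) + (11/48)·log₂(11/48) + (11/48)·log₂(11/48)]
  = 0.4791 + 0.4871 + 0.4871 = 1.4533 bits

H(X|Y) = H(X,Y) - H(Y) = 2.4413 - 1.4533 = 0.9880 bits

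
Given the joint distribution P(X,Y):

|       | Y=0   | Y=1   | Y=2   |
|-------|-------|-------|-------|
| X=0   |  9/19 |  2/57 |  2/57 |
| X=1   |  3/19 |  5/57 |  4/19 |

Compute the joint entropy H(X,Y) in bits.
2.0515 bits

H(X,Y) = -Σ_{x,y} P(x,y) log₂ P(x,y). Per-cell terms -P(x,y)·log₂P(x,y):
  X=0: 0.5106, 0.1696, 0.1696
  X=1: 0.4205, 0.3080, 0.4732
Sum of the 6 terms: H(X,Y) = 2.0515 bits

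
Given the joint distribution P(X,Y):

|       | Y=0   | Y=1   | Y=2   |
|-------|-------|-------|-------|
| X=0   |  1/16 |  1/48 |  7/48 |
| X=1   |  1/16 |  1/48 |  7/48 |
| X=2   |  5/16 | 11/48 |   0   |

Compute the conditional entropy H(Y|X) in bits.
1.1010 bits

H(Y|X) = H(X,Y) - H(X)

H(X,Y) = -Σ_{x,y} P(x,y) log₂ P(x,y). Per-cell terms -P(x,y)·log₂P(x,y):
  X=0: 0.25000, 0.11635, 0.40507
  X=1: 0.25000, 0.11635, 0.40507
  X=2: 0.52440, 0.48710, 0.00000
  (cells with P = 0 contribute 0)
Sum of the 9 terms: H(X,Y) = 2.5543 bits

Marginal of X (row sums):
  P(X=0) = 1/16 + 1/48 + 7/48 = 11/48
  P(X=1) = 1/16 + 1/48 + 7/48 = 11/48
  P(X=2) = 5/16 + 11/48 + 0 = 13/24
H(X) = -[(11/48)·log₂(11/48) + (11/48)·log₂(11/48) + (13/24)·log₂(13/24)]
  = 0.48710 + 0.48710 + 0.47912 = 1.4533 bits

H(Y|X) = H(X,Y) - H(X) = 2.5543 - 1.4533 = 1.1010 bits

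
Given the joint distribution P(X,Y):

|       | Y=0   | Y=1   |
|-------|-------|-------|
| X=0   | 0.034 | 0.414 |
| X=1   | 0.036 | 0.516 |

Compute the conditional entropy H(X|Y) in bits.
0.9919 bits

H(X|Y) = H(X,Y) - H(Y)

H(X,Y) = -Σ_{x,y} P(x,y) log₂ P(x,y). Per-cell terms -P(x,y)·log₂P(x,y):
  X=0: 0.16586, 0.52673
  X=1: 0.17265, 0.49255
Sum of the 4 terms: H(X,Y) = 1.3578 bits

Marginal of Y (column sums):
  P(Y=0) = 0.034 + 0.036 = 0.070
  P(Y=1) = 0.414 + 0.516 = 0.930
H(Y) = -[0.070·log₂(0.070) + 0.930·log₂(0.930)]
  = 0.26856 + 0.09737 = 0.3659 bits

H(X|Y) = H(X,Y) - H(Y) = 1.3578 - 0.3659 = 0.9919 bits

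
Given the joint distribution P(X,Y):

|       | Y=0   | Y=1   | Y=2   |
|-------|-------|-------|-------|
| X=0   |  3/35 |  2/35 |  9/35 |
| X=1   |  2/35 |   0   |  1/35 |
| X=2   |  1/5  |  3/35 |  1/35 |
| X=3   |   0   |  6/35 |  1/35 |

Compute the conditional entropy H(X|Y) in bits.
1.3398 bits

H(X|Y) = H(X,Y) - H(Y)

H(X,Y) = -Σ_{x,y} P(x,y) log₂ P(x,y). Per-cell terms -P(x,y)·log₂P(x,y):
  X=0: 0.30380, 0.23596, 0.50383
  X=1: 0.23596, 0.00000, 0.14655
  X=2: 0.46439, 0.30380, 0.14655
  X=3: 0.00000, 0.43617, 0.14655
  (cells with P = 0 contribute 0)
Sum of the 12 terms: H(X,Y) = 2.9236 bits

Marginal of Y (column sums):
  P(Y=0) = 3/35 + 2/35 + 1/5 + 0 = 12/35
  P(Y=1) = 2/35 + 0 + 3/35 + 6/35 = 11/35
  P(Y=2) = 9/35 + 1/35 + 1/35 + 1/35 = 12/35
H(Y) = -[(12/35)·log₂(12/35) + (11/35)·log₂(11/35) + (12/35)·log₂(12/35)]
  = 0.52948 + 0.52481 + 0.52948 = 1.5838 bits

H(X|Y) = H(X,Y) - H(Y) = 2.9236 - 1.5838 = 1.3398 bits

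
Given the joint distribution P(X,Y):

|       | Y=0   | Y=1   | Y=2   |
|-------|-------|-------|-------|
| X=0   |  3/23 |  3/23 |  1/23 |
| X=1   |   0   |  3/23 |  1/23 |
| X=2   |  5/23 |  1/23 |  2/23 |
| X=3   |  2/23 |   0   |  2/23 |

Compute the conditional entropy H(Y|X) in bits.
1.2077 bits

H(Y|X) = H(X,Y) - H(X)

H(X,Y) = -Σ_{x,y} P(x,y) log₂ P(x,y). Per-cell terms -P(x,y)·log₂P(x,y):
  X=0: 0.3832956, 0.3832956, 0.1966766
  X=1: 0.0000000, 0.3832956, 0.1966766
  X=2: 0.4786161, 0.1966766, 0.3063967
  X=3: 0.3063967, 0.0000000, 0.3063967
  (cells with P = 0 contribute 0)
Sum of the 12 terms: H(X,Y) = 3.137723 bits

Marginal of X (row sums):
  P(X=0) = 3/23 + 3/23 + 1/23 = 7/23
  P(X=1) = 0 + 3/23 + 1/23 = 4/23
  P(X=2) = 5/23 + 1/23 + 2/23 = 8/23
  P(X=3) = 2/23 + 0 + 2/23 = 4/23
H(X) = -[(7/23)·log₂(7/23) + (4/23)·log₂(4/23) + (8/23)·log₂(8/23) + (4/23)·log₂(4/23)]
  = 0.5223239 + 0.4388803 + 0.5299346 + 0.4388803 = 1.930019 bits

H(Y|X) = H(X,Y) - H(X) = 3.137723 - 1.930019 = 1.2077 bits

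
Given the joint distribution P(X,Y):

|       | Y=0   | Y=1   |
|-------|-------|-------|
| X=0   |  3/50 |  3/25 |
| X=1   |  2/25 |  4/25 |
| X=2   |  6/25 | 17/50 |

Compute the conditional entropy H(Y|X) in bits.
0.9532 bits

H(Y|X) = H(X,Y) - H(X)

H(X,Y) = -Σ_{x,y} P(x,y) log₂ P(x,y). Per-cell terms -P(x,y)·log₂P(x,y):
  X=0: 0.2435, 0.3671
  X=1: 0.2915, 0.4230
  X=2: 0.4941, 0.5292
Sum of the 6 terms: H(X,Y) = 2.3484 bits

Marginal of X (row sums):
  P(X=0) = 3/50 + 3/25 = 9/50
  P(X=1) = 2/25 + 4/25 = 6/25
  P(X=2) = 6/25 + 17/50 = 29/50
H(X) = -[(9/50)·log₂(9/50) + (6/25)·log₂(6/25) + (29/50)·log₂(29/50)]
  = 0.4453 + 0.4941 + 0.4558 = 1.3952 bits

H(Y|X) = H(X,Y) - H(X) = 2.3484 - 1.3952 = 0.9532 bits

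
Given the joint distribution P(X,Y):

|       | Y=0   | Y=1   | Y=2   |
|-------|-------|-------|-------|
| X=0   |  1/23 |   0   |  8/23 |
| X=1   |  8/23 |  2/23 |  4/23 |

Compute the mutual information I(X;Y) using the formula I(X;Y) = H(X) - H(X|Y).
0.2896 bits

I(X;Y) = H(X) - H(X|Y)

Marginal of X (row sums):
  P(X=0) = 1/23 + 0 + 8/23 = 9/23
  P(X=1) = 8/23 + 2/23 + 4/23 = 14/23
H(X) = -[(9/23)·log₂(9/23) + (14/23)·log₂(14/23)]
  = 0.52968 + 0.43595 = 0.9656 bits

Marginal of Y (column sums):
  P(Y=0) = 1/23 + 8/23 = 9/23
  P(Y=1) = 0 + 2/23 = 2/23
  P(Y=2) = 8/23 + 4/23 = 12/23
H(X|Y) = Σ_y P(y)·H(X|Y=y):
  Y=0: P(Y=0) = 9/23, P(X|Y=0) = (1/9, 8/9) → H(X|Y=0) = 0.50326
  Y=1: P(Y=1) = 2/23, P(X|Y=1) = (0, 1) → H(X|Y=1) = 0.00000
  Y=2: P(Y=2) = 12/23, P(X|Y=2) = (2/3, 1/3) → H(X|Y=2) = 0.91830
H(X|Y) = (9/23)·0.50326 + (2/23)·0.00000 + (12/23)·0.91830 = 0.6760 bits

I(X;Y) = H(X) - H(X|Y) = 0.9656 - 0.6760 = 0.2896 bits

Cross-check via I(X;Y) = H(X) + H(Y) - H(X,Y): computing H(Y) from the column sums and H(X,Y) from the 6 cells in the same way gives H(Y) = 1.3258 bits and H(X,Y) = 2.0018 bits, so
I(X;Y) = 0.9656 + 1.3258 - 2.0018 = 0.2896 bits ✓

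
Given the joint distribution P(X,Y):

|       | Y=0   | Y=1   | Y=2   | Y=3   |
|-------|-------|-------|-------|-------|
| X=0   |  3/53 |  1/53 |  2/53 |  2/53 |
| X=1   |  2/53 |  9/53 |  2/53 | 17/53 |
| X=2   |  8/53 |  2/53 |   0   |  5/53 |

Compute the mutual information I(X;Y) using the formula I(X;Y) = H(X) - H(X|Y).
0.2450 bits

I(X;Y) = H(X) - H(X|Y)

Marginal of X (row sums):
  P(X=0) = 3/53 + 1/53 + 2/53 + 2/53 = 8/53
  P(X=1) = 2/53 + 9/53 + 2/53 + 17/53 = 30/53
  P(X=2) = 8/53 + 2/53 + 0 + 5/53 = 15/53
H(X) = -[(8/53)·log₂(8/53) + (30/53)·log₂(30/53) + (15/53)·log₂(15/53)]
  = 0.4118 + 0.4647 + 0.5154 = 1.3919 bits

Marginal of Y (column sums):
  P(Y=0) = 3/53 + 2/53 + 8/53 = 13/53
  P(Y=1) = 1/53 + 9/53 + 2/53 = 12/53
  P(Y=2) = 2/53 + 2/53 + 0 = 4/53
  P(Y=3) = 2/53 + 17/53 + 5/53 = 24/53
H(X|Y) = Σ_y P(y)·H(X|Y=y):
  Y=0: P(Y=0) = 13/53, P(X|Y=0) = (3/13, 2/13, 8/13) → H(X|Y=0) = 1.3347
  Y=1: P(Y=1) = 12/53, P(X|Y=1) = (1/12, 3/4, 1/6) → H(X|Y=1) = 1.0409
  Y=2: P(Y=2) = 4/53, P(X|Y=2) = (1/2, 1/2, 0) → H(X|Y=2) = 1.0000
  Y=3: P(Y=3) = 24/53, P(X|Y=3) = (1/12, 17/24, 5/24) → H(X|Y=3) = 1.1226
H(X|Y) = (13/53)·1.3347 + (12/53)·1.0409 + (4/53)·1.0000 + (24/53)·1.1226 = 1.1469 bits

I(X;Y) = H(X) - H(X|Y) = 1.3919 - 1.1469 = 0.2450 bits

Cross-check via I(X;Y) = H(X) + H(Y) - H(X,Y): computing H(Y) from the column sums and H(X,Y) from the 12 cells in the same way gives H(Y) = 1.7814 bits and H(X,Y) = 2.9283 bits, so
I(X;Y) = 1.3919 + 1.7814 - 2.9283 = 0.2450 bits ✓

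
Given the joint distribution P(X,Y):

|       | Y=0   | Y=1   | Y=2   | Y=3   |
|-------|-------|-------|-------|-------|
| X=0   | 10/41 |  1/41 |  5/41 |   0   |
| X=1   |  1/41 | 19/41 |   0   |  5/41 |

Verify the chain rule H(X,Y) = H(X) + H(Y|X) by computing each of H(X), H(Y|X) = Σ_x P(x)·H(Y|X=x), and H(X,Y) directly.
H(X) = 0.9650 bits, H(Y|X) = 1.0475 bits, H(X,Y) = 2.0124 bits

Marginal of X (row sums):
  P(X=0) = 10/41 + 1/41 + 5/41 + 0 = 16/41
  P(X=1) = 1/41 + 19/41 + 0 + 5/41 = 25/41
H(X) = -[(16/41)·log₂(16/41) + (25/41)·log₂(25/41)]
  = 0.5297764 + 0.4351804 = 0.9650 bits

H(Y|X) = Σ_x P(x)·H(Y|X=x):
  X=0: P(X=0) = 16/41, P(Y|X=0) = (5/8, 1/16, 5/16, 0) → H(Y|X=0) = 1.1981924
  X=1: P(X=1) = 25/41, P(Y|X=1) = (1/25, 19/25, 0, 1/5) → H(Y|X=1) = 0.9510457
H(Y|X) = (16/41)·1.1981924 + (25/41)·0.9510457 = 1.0475 bits

H(X,Y) = -Σ_{x,y} P(x,y) log₂ P(x,y). Per-cell terms -P(x,y)·log₂P(x,y):
  X=0: 0.4964936, 0.1306720, 0.3701980, 0.0000000
  X=1: 0.1306720, 0.5142162, 0.0000000, 0.3701980
  (cells with P = 0 contribute 0)
Sum of the 8 terms: H(X,Y) = 2.0124 bits

Chain rule check:
  H(X) + H(Y|X) = 0.9650 + 1.0475 = 2.0125 bits
  H(X,Y) = 2.0124 bits
✓ Chain rule verified (Δ = 0.0001 is 4-dp rounding noise: each of the three values was rounded independently).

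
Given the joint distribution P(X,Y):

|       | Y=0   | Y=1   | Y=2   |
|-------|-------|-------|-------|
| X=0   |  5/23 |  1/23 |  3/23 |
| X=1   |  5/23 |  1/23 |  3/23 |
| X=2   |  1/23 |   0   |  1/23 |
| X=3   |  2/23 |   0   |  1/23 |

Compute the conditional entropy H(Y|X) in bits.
1.2645 bits

H(Y|X) = H(X,Y) - H(X)

H(X,Y) = -Σ_{x,y} P(x,y) log₂ P(x,y). Per-cell terms -P(x,y)·log₂P(x,y):
  X=0: 0.47862, 0.19668, 0.38330
  X=1: 0.47862, 0.19668, 0.38330
  X=2: 0.19668, 0.00000, 0.19668
  X=3: 0.30640, 0.00000, 0.19668
  (cells with P = 0 contribute 0)
Sum of the 12 terms: H(X,Y) = 3.0136 bits

Marginal of X (row sums):
  P(X=0) = 5/23 + 1/23 + 3/23 = 9/23
  P(X=1) = 5/23 + 1/23 + 3/23 = 9/23
  P(X=2) = 1/23 + 0 + 1/23 = 2/23
  P(X=3) = 2/23 + 0 + 1/23 = 3/23
H(X) = -[(9/23)·log₂(9/23) + (9/23)·log₂(9/23) + (2/23)·log₂(2/23) + (3/23)·log₂(3/23)]
  = 0.52968 + 0.52968 + 0.30640 + 0.38330 = 1.7491 bits

H(Y|X) = H(X,Y) - H(X) = 3.0136 - 1.7491 = 1.2645 bits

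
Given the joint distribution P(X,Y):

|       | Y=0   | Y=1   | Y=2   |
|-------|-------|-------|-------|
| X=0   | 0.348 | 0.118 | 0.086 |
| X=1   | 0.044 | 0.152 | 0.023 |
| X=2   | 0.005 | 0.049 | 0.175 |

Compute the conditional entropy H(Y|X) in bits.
1.1862 bits

H(Y|X) = H(X,Y) - H(X)

H(X,Y) = -Σ_{x,y} P(x,y) log₂ P(x,y). Per-cell terms -P(x,y)·log₂P(x,y):
  X=0: 0.5299, 0.3638, 0.3044
  X=1: 0.1983, 0.4131, 0.1252
  X=2: 0.0382, 0.2132, 0.4401
Sum of the 9 terms: H(X,Y) = 2.6262 bits

Marginal of X (row sums):
  P(X=0) = 0.348 + 0.118 + 0.086 = 0.552
  P(X=1) = 0.044 + 0.152 + 0.023 = 0.219
  P(X=2) = 0.005 + 0.049 + 0.175 = 0.229
H(X) = -[0.552·log₂(0.552) + 0.219·log₂(0.219) + 0.229·log₂(0.229)]
  = 0.4732 + 0.4798 + 0.4870 = 1.4400 bits

H(Y|X) = H(X,Y) - H(X) = 2.6262 - 1.4400 = 1.1862 bits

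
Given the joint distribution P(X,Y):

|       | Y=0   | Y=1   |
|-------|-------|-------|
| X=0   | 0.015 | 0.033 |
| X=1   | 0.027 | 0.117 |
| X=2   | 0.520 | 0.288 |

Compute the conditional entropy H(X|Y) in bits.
0.7751 bits

H(X|Y) = H(X,Y) - H(Y)

H(X,Y) = -Σ_{x,y} P(x,y) log₂ P(x,y). Per-cell terms -P(x,y)·log₂P(x,y):
  X=0: 0.0908834, 0.1624059
  X=1: 0.1406942, 0.3621641
  X=2: 0.4905766, 0.5172075
Sum of the 6 terms: H(X,Y) = 1.763932 bits

Marginal of Y (column sums):
  P(Y=0) = 0.015 + 0.027 + 0.520 = 0.562
  P(Y=1) = 0.033 + 0.117 + 0.288 = 0.438
H(Y) = -[0.562·log₂(0.562) + 0.438·log₂(0.438)]
  = 0.4672232 + 0.5216568 = 0.988880 bits

H(X|Y) = H(X,Y) - H(Y) = 1.763932 - 0.988880 = 0.7751 bits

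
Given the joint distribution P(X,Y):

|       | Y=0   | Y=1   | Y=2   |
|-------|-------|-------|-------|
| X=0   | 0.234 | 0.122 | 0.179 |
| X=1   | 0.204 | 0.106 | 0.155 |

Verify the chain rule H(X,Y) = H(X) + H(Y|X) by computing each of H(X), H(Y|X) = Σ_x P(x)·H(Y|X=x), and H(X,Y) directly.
H(X) = 0.9965 bits, H(Y|X) = 1.5364 bits, H(X,Y) = 2.5328 bits

Marginal of X (row sums):
  P(X=0) = 0.234 + 0.122 + 0.179 = 0.535
  P(X=1) = 0.204 + 0.106 + 0.155 = 0.465
H(X) = -[0.535·log₂(0.535) + 0.465·log₂(0.465)]
  = 0.4828 + 0.5137 = 0.9965 bits

H(Y|X) = Σ_x P(x)·H(Y|X=x):
  X=0: P(X=0) = 0.535, P(Y|X=0) = (234/535, 122/535, 179/535) → H(Y|X=0) = 1.5366
  X=1: P(X=1) = 0.465, P(Y|X=1) = (68/155, 106/465, 1/3) → H(Y|X=1) = 1.5361
H(Y|X) = 0.535·1.5366 + 0.465·1.5361 = 1.5364 bits

H(X,Y) = -Σ_{x,y} P(x,y) log₂ P(x,y). Per-cell terms -P(x,y)·log₂P(x,y):
  X=0: 0.4903, 0.3703, 0.4443
  X=1: 0.4678, 0.3432, 0.4169
Sum of the 6 terms: H(X,Y) = 2.5328 bits

Chain rule check:
  H(X) + H(Y|X) = 0.9965 + 1.5364 = 2.5329 bits
  H(X,Y) = 2.5328 bits
✓ Chain rule verified (Δ = 0.0001 is 4-dp rounding noise: each of the three values was rounded independently).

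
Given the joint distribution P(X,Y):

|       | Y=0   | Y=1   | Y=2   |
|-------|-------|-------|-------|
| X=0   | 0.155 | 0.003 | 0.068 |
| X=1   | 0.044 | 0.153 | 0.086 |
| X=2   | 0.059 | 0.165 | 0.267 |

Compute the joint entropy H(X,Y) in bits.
2.8013 bits

H(X,Y) = -Σ_{x,y} P(x,y) log₂ P(x,y). Per-cell terms -P(x,y)·log₂P(x,y):
  X=0: 0.4169, 0.0251, 0.2637
  X=1: 0.1983, 0.4144, 0.3044
  X=2: 0.2409, 0.4289, 0.5087
Sum of the 9 terms: H(X,Y) = 2.8013 bits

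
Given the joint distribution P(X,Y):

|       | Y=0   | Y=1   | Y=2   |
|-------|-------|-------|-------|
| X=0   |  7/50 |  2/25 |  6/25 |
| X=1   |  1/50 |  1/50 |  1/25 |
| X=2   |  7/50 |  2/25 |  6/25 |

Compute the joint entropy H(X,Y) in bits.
2.7770 bits

H(X,Y) = -Σ_{x,y} P(x,y) log₂ P(x,y). Per-cell terms -P(x,y)·log₂P(x,y):
  X=0: 0.3971, 0.2915, 0.4941
  X=1: 0.1129, 0.1129, 0.1858
  X=2: 0.3971, 0.2915, 0.4941
Sum of the 9 terms: H(X,Y) = 2.7770 bits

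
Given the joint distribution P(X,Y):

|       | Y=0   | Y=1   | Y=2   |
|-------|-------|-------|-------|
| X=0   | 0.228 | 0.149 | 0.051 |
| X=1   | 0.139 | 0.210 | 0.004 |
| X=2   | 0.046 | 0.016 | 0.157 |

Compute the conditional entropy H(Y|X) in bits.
1.1999 bits

H(Y|X) = H(X,Y) - H(X)

H(X,Y) = -Σ_{x,y} P(x,y) log₂ P(x,y). Per-cell terms -P(x,y)·log₂P(x,y):
  X=0: 0.486300, 0.409246, 0.218961
  X=1: 0.395711, 0.472823, 0.031863
  X=2: 0.204342, 0.095453, 0.419373
Sum of the 9 terms: H(X,Y) = 2.73407 bits

Marginal of X (row sums):
  P(X=0) = 0.228 + 0.149 + 0.051 = 0.428
  P(X=1) = 0.139 + 0.210 + 0.004 = 0.353
  P(X=2) = 0.046 + 0.016 + 0.157 = 0.219
H(X) = -[0.428·log₂(0.428) + 0.353·log₂(0.353) + 0.219·log₂(0.219)]
  = 0.524008 + 0.530298 + 0.479828 = 1.53413 bits

H(Y|X) = H(X,Y) - H(X) = 2.73407 - 1.53413 = 1.1999 bits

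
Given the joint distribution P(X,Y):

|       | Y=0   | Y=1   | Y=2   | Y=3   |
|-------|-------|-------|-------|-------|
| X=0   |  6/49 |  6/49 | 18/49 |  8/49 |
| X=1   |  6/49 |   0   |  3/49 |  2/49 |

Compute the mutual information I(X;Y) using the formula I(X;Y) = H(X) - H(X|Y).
0.1225 bits

I(X;Y) = H(X) - H(X|Y)

Marginal of X (row sums):
  P(X=0) = 6/49 + 6/49 + 18/49 + 8/49 = 38/49
  P(X=1) = 6/49 + 0 + 3/49 + 2/49 = 11/49
H(X) = -[(38/49)·log₂(38/49) + (11/49)·log₂(11/49)]
  = 0.28444 + 0.48384 = 0.7683 bits

Marginal of Y (column sums):
  P(Y=0) = 6/49 + 6/49 = 12/49
  P(Y=1) = 6/49 + 0 = 6/49
  P(Y=2) = 18/49 + 3/49 = 3/7
  P(Y=3) = 8/49 + 2/49 = 10/49
H(X|Y) = Σ_y P(y)·H(X|Y=y):
  Y=0: P(Y=0) = 12/49, P(X|Y=0) = (1/2, 1/2) → H(X|Y=0) = 1.00000
  Y=1: P(Y=1) = 6/49, P(X|Y=1) = (1, 0) → H(X|Y=1) = 0.00000
  Y=2: P(Y=2) = 3/7, P(X|Y=2) = (6/7, 1/7) → H(X|Y=2) = 0.59167
  Y=3: P(Y=3) = 10/49, P(X|Y=3) = (4/5, 1/5) → H(X|Y=3) = 0.72193
H(X|Y) = (12/49)·1.00000 + (6/49)·0.00000 + (3/7)·0.59167 + (10/49)·0.72193 = 0.6458 bits

I(X;Y) = H(X) - H(X|Y) = 0.7683 - 0.6458 = 0.1225 bits

Cross-check via I(X;Y) = H(X) + H(Y) - H(X,Y): computing H(Y) from the column sums and H(X,Y) from the 8 cells in the same way gives H(Y) = 1.8599 bits and H(X,Y) = 2.5057 bits, so
I(X;Y) = 0.7683 + 1.8599 - 2.5057 = 0.1225 bits ✓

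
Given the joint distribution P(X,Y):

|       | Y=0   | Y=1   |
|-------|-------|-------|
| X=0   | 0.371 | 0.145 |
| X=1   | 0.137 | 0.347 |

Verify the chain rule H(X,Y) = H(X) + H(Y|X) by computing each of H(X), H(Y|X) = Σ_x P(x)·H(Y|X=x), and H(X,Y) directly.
H(X) = 0.9993 bits, H(Y|X) = 0.8582 bits, H(X,Y) = 1.8574 bits

Marginal of X (row sums):
  P(X=0) = 0.371 + 0.145 = 0.516
  P(X=1) = 0.137 + 0.347 = 0.484
H(X) = -[0.516·log₂(0.516) + 0.484·log₂(0.484)]
  = 0.49255 + 0.50671 = 0.9993 bits

H(Y|X) = Σ_x P(x)·H(Y|X=x):
  X=0: P(X=0) = 0.516, P(Y|X=0) = (371/516, 145/516) → H(Y|X=0) = 0.85682
  X=1: P(X=1) = 0.484, P(Y|X=1) = (137/484, 347/484) → H(Y|X=1) = 0.85958
H(Y|X) = 0.516·0.85682 + 0.484·0.85958 = 0.8582 bits

H(X,Y) = -Σ_{x,y} P(x,y) log₂ P(x,y). Per-cell terms -P(x,y)·log₂P(x,y):
  X=0: 0.53072, 0.40395
  X=1: 0.39288, 0.52987
Sum of the 4 terms: H(X,Y) = 1.8574 bits

Chain rule check:
  H(X) + H(Y|X) = 0.9993 + 0.8582 = 1.8575 bits
  H(X,Y) = 1.8574 bits
✓ Chain rule verified (Δ = 0.0001 is 4-dp rounding noise: each of the three values was rounded independently).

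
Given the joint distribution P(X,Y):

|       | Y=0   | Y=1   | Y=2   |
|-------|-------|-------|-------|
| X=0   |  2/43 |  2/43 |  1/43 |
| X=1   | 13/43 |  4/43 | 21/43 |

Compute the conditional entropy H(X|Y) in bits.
0.4622 bits

H(X|Y) = H(X,Y) - H(Y)

H(X,Y) = -Σ_{x,y} P(x,y) log₂ P(x,y). Per-cell terms -P(x,y)·log₂P(x,y):
  X=0: 0.205873, 0.205873, 0.126192
  X=1: 0.521761, 0.318722, 0.504951
Sum of the 6 terms: H(X,Y) = 1.88337 bits

Marginal of Y (column sums):
  P(Y=0) = 2/43 + 13/43 = 15/43
  P(Y=1) = 2/43 + 4/43 = 6/43
  P(Y=2) = 1/43 + 21/43 = 22/43
H(Y) = -[(15/43)·log₂(15/43) + (6/43)·log₂(6/43) + (22/43)·log₂(22/43)]
  = 0.530014 + 0.396461 + 0.494659 = 1.42113 bits

H(X|Y) = H(X,Y) - H(Y) = 1.88337 - 1.42113 = 0.4622 bits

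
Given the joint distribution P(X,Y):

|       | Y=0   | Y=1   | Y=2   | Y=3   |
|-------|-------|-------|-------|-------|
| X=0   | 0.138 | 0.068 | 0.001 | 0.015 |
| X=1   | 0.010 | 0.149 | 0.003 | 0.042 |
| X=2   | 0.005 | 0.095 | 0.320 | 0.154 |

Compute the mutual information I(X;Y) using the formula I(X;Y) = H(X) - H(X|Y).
0.5944 bits

I(X;Y) = H(X) - H(X|Y)

Marginal of X (row sums):
  P(X=0) = 0.138 + 0.068 + 0.001 + 0.015 = 0.222
  P(X=1) = 0.010 + 0.149 + 0.003 + 0.042 = 0.204
  P(X=2) = 0.005 + 0.095 + 0.320 + 0.154 = 0.574
H(X) = -[0.222·log₂(0.222) + 0.204·log₂(0.204) + 0.574·log₂(0.574)]
  = 0.48204 + 0.46785 + 0.45970 = 1.4096 bits

Marginal of Y (column sums):
  P(Y=0) = 0.138 + 0.010 + 0.005 = 0.153
  P(Y=1) = 0.068 + 0.149 + 0.095 = 0.312
  P(Y=2) = 0.001 + 0.003 + 0.320 = 0.324
  P(Y=3) = 0.015 + 0.042 + 0.154 = 0.211
H(X|Y) = Σ_y P(y)·H(X|Y=y):
  Y=0: P(Y=0) = 0.153, P(X|Y=0) = (46/51, 10/153, 5/153) → H(X|Y=0) = 0.55278
  Y=1: P(Y=1) = 0.312, P(X|Y=1) = (17/78, 149/312, 95/312) → H(X|Y=1) = 1.51059
  Y=2: P(Y=2) = 0.324, P(X|Y=2) = (1/324, 1/108, 80/81) → H(X|Y=2) = 0.10599
  Y=3: P(Y=3) = 0.211, P(X|Y=3) = (15/211, 42/211, 154/211) → H(X|Y=3) = 1.06628
H(X|Y) = 0.153·0.55278 + 0.312·1.51059 + 0.324·0.10599 + 0.211·1.06628 = 0.8152 bits

I(X;Y) = H(X) - H(X|Y) = 1.4096 - 0.8152 = 0.5944 bits

Cross-check via I(X;Y) = H(X) + H(Y) - H(X,Y): computing H(Y) from the column sums and H(X,Y) from the 12 cells in the same way gives H(Y) = 1.9391 bits and H(X,Y) = 2.7543 bits, so
I(X;Y) = 1.4096 + 1.9391 - 2.7543 = 0.5944 bits ✓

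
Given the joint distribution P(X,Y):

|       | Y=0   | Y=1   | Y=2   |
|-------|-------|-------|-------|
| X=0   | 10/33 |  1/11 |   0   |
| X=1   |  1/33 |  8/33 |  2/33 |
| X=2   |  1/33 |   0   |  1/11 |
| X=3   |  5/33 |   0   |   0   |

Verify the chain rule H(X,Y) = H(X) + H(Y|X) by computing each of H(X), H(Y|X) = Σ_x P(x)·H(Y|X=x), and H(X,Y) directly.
H(X) = 1.8393 bits, H(Y|X) = 0.7706 bits, H(X,Y) = 2.6099 bits

Marginal of X (row sums):
  P(X=0) = 10/33 + 1/11 + 0 = 13/33
  P(X=1) = 1/33 + 8/33 + 2/33 = 1/3
  P(X=2) = 1/33 + 0 + 1/11 = 4/33
  P(X=3) = 5/33 + 0 + 0 = 5/33
H(X) = -[(13/33)·log₂(13/33) + (1/3)·log₂(1/3) + (4/33)·log₂(4/33) + (5/33)·log₂(5/33)]
  = 0.52944 + 0.52832 + 0.36902 + 0.41249 = 1.8393 bits

H(Y|X) = Σ_x P(x)·H(Y|X=x):
  X=0: P(X=0) = 13/33, P(Y|X=0) = (10/13, 3/13, 0) → H(Y|X=0) = 0.77935
  X=1: P(X=1) = 1/3, P(Y|X=1) = (1/11, 8/11, 2/11) → H(Y|X=1) = 1.09580
  X=2: P(X=2) = 4/33, P(Y|X=2) = (1/4, 0, 3/4) → H(Y|X=2) = 0.81128
  X=3: P(X=3) = 5/33, P(Y|X=3) = (1, 0, 0) → H(Y|X=3) = 0.00000
H(Y|X) = (13/33)·0.77935 + (1/3)·1.09580 + (4/33)·0.81128 + (5/33)·0.00000 = 0.7706 bits

H(X,Y) = -Σ_{x,y} P(x,y) log₂ P(x,y). Per-cell terms -P(x,y)·log₂P(x,y):
  X=0: 0.52196, 0.31449, 0.00000
  X=1: 0.15286, 0.49561, 0.24511
  X=2: 0.15286, 0.00000, 0.31449
  X=3: 0.41249, 0.00000, 0.00000
  (cells with P = 0 contribute 0)
Sum of the 12 terms: H(X,Y) = 2.6099 bits

Chain rule check:
  H(X) + H(Y|X) = 1.8393 + 0.7706 = 2.6099 bits
  H(X,Y) = 2.6099 bits
✓ Chain rule verified.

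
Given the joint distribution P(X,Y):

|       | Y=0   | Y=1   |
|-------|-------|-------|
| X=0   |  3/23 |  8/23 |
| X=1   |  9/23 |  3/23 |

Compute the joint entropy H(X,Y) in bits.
1.8262 bits

H(X,Y) = -Σ_{x,y} P(x,y) log₂ P(x,y). Per-cell terms -P(x,y)·log₂P(x,y):
  X=0: 0.3833, 0.5299
  X=1: 0.5297, 0.3833
Sum of the 4 terms: H(X,Y) = 1.8262 bits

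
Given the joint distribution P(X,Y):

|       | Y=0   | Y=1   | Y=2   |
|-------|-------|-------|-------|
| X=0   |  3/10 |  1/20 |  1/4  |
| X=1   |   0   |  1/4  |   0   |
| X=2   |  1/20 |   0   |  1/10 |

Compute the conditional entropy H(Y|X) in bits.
0.9328 bits

H(Y|X) = H(X,Y) - H(X)

H(X,Y) = -Σ_{x,y} P(x,y) log₂ P(x,y). Per-cell terms -P(x,y)·log₂P(x,y):
  X=0: 0.5211, 0.2161, 0.5000
  X=1: 0.0000, 0.5000, 0.0000
  X=2: 0.2161, 0.0000, 0.3322
  (cells with P = 0 contribute 0)
Sum of the 9 terms: H(X,Y) = 2.2855 bits

Marginal of X (row sums):
  P(X=0) = 3/10 + 1/20 + 1/4 = 3/5
  P(X=1) = 0 + 1/4 + 0 = 1/4
  P(X=2) = 1/20 + 0 + 1/10 = 3/20
H(X) = -[(3/5)·log₂(3/5) + (1/4)·log₂(1/4) + (3/20)·log₂(3/20)]
  = 0.4422 + 0.5000 + 0.4105 = 1.3527 bits

H(Y|X) = H(X,Y) - H(X) = 2.2855 - 1.3527 = 0.9328 bits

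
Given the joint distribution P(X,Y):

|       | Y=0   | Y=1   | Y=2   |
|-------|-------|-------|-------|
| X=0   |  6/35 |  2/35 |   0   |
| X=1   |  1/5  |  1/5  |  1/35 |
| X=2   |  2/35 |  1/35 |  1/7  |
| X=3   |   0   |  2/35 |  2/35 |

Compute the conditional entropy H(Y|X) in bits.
1.1480 bits

H(Y|X) = H(X,Y) - H(X)

H(X,Y) = -Σ_{x,y} P(x,y) log₂ P(x,y). Per-cell terms -P(x,y)·log₂P(x,y):
  X=0: 0.43617, 0.23596, 0.00000
  X=1: 0.46439, 0.46439, 0.14655
  X=2: 0.23596, 0.14655, 0.40105
  X=3: 0.00000, 0.23596, 0.23596
  (cells with P = 0 contribute 0)
Sum of the 12 terms: H(X,Y) = 3.0029 bits

Marginal of X (row sums):
  P(X=0) = 6/35 + 2/35 + 0 = 8/35
  P(X=1) = 1/5 + 1/5 + 1/35 = 3/7
  P(X=2) = 2/35 + 1/35 + 1/7 = 8/35
  P(X=3) = 0 + 2/35 + 2/35 = 4/35
H(X) = -[(8/35)·log₂(8/35) + (3/7)·log₂(3/7) + (8/35)·log₂(8/35) + (4/35)·log₂(4/35)]
  = 0.48669 + 0.52388 + 0.48669 + 0.35763 = 1.8549 bits

H(Y|X) = H(X,Y) - H(X) = 3.0029 - 1.8549 = 1.1480 bits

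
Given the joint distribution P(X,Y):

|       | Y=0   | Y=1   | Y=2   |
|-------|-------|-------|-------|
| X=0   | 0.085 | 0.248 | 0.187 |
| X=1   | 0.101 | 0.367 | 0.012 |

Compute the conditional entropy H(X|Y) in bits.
0.8487 bits

H(X|Y) = H(X,Y) - H(Y)

H(X,Y) = -Σ_{x,y} P(x,y) log₂ P(x,y). Per-cell terms -P(x,y)·log₂P(x,y):
  X=0: 0.3023, 0.4989, 0.4523
  X=1: 0.3341, 0.5307, 0.0766
Sum of the 6 terms: H(X,Y) = 2.1949 bits

Marginal of Y (column sums):
  P(Y=0) = 0.085 + 0.101 = 0.186
  P(Y=1) = 0.248 + 0.367 = 0.615
  P(Y=2) = 0.187 + 0.012 = 0.199
H(Y) = -[0.186·log₂(0.186) + 0.615·log₂(0.615) + 0.199·log₂(0.199)]
  = 0.4514 + 0.4313 + 0.4635 = 1.3462 bits

H(X|Y) = H(X,Y) - H(Y) = 2.1949 - 1.3462 = 0.8487 bits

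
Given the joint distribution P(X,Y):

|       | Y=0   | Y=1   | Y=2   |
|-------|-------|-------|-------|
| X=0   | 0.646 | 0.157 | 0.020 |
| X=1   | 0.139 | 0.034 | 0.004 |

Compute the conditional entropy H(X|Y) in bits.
0.6735 bits

H(X|Y) = H(X,Y) - H(Y)

H(X,Y) = -Σ_{x,y} P(x,y) log₂ P(x,y). Per-cell terms -P(x,y)·log₂P(x,y):
  X=0: 0.40723448, 0.41937268, 0.11287712
  X=1: 0.39571121, 0.16586293, 0.03186314
Sum of the 6 terms: H(X,Y) = 1.5329216 bits

Marginal of Y (column sums):
  P(Y=0) = 0.646 + 0.139 = 0.785
  P(Y=1) = 0.157 + 0.034 = 0.191
  P(Y=2) = 0.020 + 0.004 = 0.024
H(Y) = -[0.785·log₂(0.785) + 0.191·log₂(0.191) + 0.024·log₂(0.024)]
  = 0.27414982 + 0.45617589 + 0.12913972 = 0.8594654 bits

H(X|Y) = H(X,Y) - H(Y) = 1.5329216 - 0.8594654 = 0.6735 bits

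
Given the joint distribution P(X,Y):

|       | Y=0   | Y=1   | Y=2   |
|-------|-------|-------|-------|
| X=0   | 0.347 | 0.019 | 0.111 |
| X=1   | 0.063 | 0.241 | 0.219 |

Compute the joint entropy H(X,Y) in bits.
2.2164 bits

H(X,Y) = -Σ_{x,y} P(x,y) log₂ P(x,y). Per-cell terms -P(x,y)·log₂P(x,y):
  X=0: 0.52987, 0.10864, 0.35202
  X=1: 0.25128, 0.49475, 0.47983
Sum of the 6 terms: H(X,Y) = 2.2164 bits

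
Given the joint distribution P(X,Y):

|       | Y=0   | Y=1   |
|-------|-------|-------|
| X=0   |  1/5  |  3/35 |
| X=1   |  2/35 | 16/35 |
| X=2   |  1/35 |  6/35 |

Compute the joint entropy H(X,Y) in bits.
2.1031 bits

H(X,Y) = -Σ_{x,y} P(x,y) log₂ P(x,y). Per-cell terms -P(x,y)·log₂P(x,y):
  X=0: 0.46439, 0.30380
  X=1: 0.23596, 0.51624
  X=2: 0.14655, 0.43617
Sum of the 6 terms: H(X,Y) = 2.1031 bits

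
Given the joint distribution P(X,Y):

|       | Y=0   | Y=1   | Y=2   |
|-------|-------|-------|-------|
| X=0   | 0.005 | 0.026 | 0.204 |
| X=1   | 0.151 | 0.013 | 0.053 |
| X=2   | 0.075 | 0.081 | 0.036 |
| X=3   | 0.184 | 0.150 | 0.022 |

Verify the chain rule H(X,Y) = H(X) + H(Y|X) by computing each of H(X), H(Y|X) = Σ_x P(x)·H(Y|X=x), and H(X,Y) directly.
H(X) = 1.9569 bits, H(Y|X) = 1.1317 bits, H(X,Y) = 3.0885 bits

Marginal of X (row sums):
  P(X=0) = 0.005 + 0.026 + 0.204 = 0.235
  P(X=1) = 0.151 + 0.013 + 0.053 = 0.217
  P(X=2) = 0.075 + 0.081 + 0.036 = 0.192
  P(X=3) = 0.184 + 0.150 + 0.022 = 0.356
H(X) = -[0.235·log₂(0.235) + 0.217·log₂(0.217) + 0.192·log₂(0.192) + 0.356·log₂(0.356)]
  = 0.49098 + 0.47832 + 0.45712 + 0.53046 = 1.9569 bits

H(Y|X) = Σ_x P(x)·H(Y|X=x):
  X=0: P(X=0) = 0.235, P(Y|X=0) = (1/47, 26/235, 204/235) → H(Y|X=0) = 0.64675
  X=1: P(X=1) = 0.217, P(Y|X=1) = (151/217, 13/217, 53/217) → H(Y|X=1) = 1.10402
  X=2: P(X=2) = 0.192, P(Y|X=2) = (25/64, 27/64, 3/16) → H(Y|X=2) = 1.50785
  X=3: P(X=3) = 0.356, P(Y|X=3) = (46/89, 75/178, 11/178) → H(Y|X=3) = 1.26572
H(Y|X) = 0.235·0.64675 + 0.217·1.10402 + 0.192·1.50785 + 0.356·1.26572 = 1.1317 bits

H(X,Y) = -Σ_{x,y} P(x,y) log₂ P(x,y). Per-cell terms -P(x,y)·log₂P(x,y):
  X=0: 0.03822, 0.13690, 0.46785
  X=1: 0.41183, 0.08145, 0.22461
  X=2: 0.28027, 0.29370, 0.17265
  X=3: 0.44937, 0.41054, 0.12114
Sum of the 12 terms: H(X,Y) = 3.0885 bits

Chain rule check:
  H(X) + H(Y|X) = 1.9569 + 1.1317 = 3.0886 bits
  H(X,Y) = 3.0885 bits
✓ Chain rule verified (Δ = 0.0001 is 4-dp rounding noise: each of the three values was rounded independently).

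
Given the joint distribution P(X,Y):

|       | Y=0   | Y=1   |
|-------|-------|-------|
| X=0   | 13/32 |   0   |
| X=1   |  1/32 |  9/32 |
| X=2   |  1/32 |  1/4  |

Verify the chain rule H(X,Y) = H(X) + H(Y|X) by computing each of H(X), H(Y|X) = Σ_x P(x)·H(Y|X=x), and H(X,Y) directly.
H(X) = 1.5671 bits, H(Y|X) = 0.2881 bits, H(X,Y) = 1.8552 bits

Marginal of X (row sums):
  P(X=0) = 13/32 + 0 = 13/32
  P(X=1) = 1/32 + 9/32 = 5/16
  P(X=2) = 1/32 + 1/4 = 9/32
H(X) = -[(13/32)·log₂(13/32) + (5/16)·log₂(5/16) + (9/32)·log₂(9/32)]
  = 0.52795 + 0.52440 + 0.51471 = 1.5671 bits

H(Y|X) = Σ_x P(x)·H(Y|X=x):
  X=0: P(X=0) = 13/32, P(Y|X=0) = (1, 0) → H(Y|X=0) = 0.00000
  X=1: P(X=1) = 5/16, P(Y|X=1) = (1/10, 9/10) → H(Y|X=1) = 0.46900
  X=2: P(X=2) = 9/32, P(Y|X=2) = (1/9, 8/9) → H(Y|X=2) = 0.50326
H(Y|X) = (13/32)·0.00000 + (5/16)·0.46900 + (9/32)·0.50326 = 0.2881 bits

H(X,Y) = -Σ_{x,y} P(x,y) log₂ P(x,y). Per-cell terms -P(x,y)·log₂P(x,y):
  X=0: 0.52795, 0.00000
  X=1: 0.15625, 0.51471
  X=2: 0.15625, 0.50000
  (cells with P = 0 contribute 0)
Sum of the 6 terms: H(X,Y) = 1.8552 bits

Chain rule check:
  H(X) + H(Y|X) = 1.5671 + 0.2881 = 1.8552 bits
  H(X,Y) = 1.8552 bits
✓ Chain rule verified.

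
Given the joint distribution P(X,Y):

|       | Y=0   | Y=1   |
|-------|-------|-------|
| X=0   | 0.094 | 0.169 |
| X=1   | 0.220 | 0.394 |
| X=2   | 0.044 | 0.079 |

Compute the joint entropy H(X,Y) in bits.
2.2517 bits

H(X,Y) = -Σ_{x,y} P(x,y) log₂ P(x,y). Per-cell terms -P(x,y)·log₂P(x,y):
  X=0: 0.32065, 0.43347
  X=1: 0.48057, 0.52943
  X=2: 0.19828, 0.28930
Sum of the 6 terms: H(X,Y) = 2.2517 bits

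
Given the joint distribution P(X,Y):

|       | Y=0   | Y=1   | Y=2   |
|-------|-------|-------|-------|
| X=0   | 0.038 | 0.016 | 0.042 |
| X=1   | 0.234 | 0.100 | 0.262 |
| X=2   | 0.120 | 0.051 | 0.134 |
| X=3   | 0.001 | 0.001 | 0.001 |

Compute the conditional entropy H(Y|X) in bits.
1.4829 bits

H(Y|X) = H(X,Y) - H(X)

H(X,Y) = -Σ_{x,y} P(x,y) log₂ P(x,y). Per-cell terms -P(x,y)·log₂P(x,y):
  X=0: 0.17928, 0.09545, 0.19209
  X=1: 0.49033, 0.33219, 0.50628
  X=2: 0.36707, 0.21896, 0.38856
  X=3: 0.00997, 0.00997, 0.00997
Sum of the 12 terms: H(X,Y) = 2.8001 bits

Marginal of X (row sums):
  P(X=0) = 0.038 + 0.016 + 0.042 = 0.096
  P(X=1) = 0.234 + 0.100 + 0.262 = 0.596
  P(X=2) = 0.120 + 0.051 + 0.134 = 0.305
  P(X=3) = 0.001 + 0.001 + 0.001 = 0.003
H(X) = -[0.096·log₂(0.096) + 0.596·log₂(0.596) + 0.305·log₂(0.305) + 0.003·log₂(0.003)]
  = 0.32456 + 0.44498 + 0.52250 + 0.02514 = 1.3172 bits

H(Y|X) = H(X,Y) - H(X) = 2.8001 - 1.3172 = 1.4829 bits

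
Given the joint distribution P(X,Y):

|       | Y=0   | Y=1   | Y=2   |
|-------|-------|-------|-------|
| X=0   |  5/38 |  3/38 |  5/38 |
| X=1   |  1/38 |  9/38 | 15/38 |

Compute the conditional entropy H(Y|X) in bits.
1.2920 bits

H(Y|X) = H(X,Y) - H(X)

H(X,Y) = -Σ_{x,y} P(x,y) log₂ P(x,y). Per-cell terms -P(x,y)·log₂P(x,y):
  X=0: 0.38500, 0.28918, 0.38500
  X=1: 0.13810, 0.49216, 0.52936
Sum of the 6 terms: H(X,Y) = 2.2188 bits

Marginal of X (row sums):
  P(X=0) = 5/38 + 3/38 + 5/38 = 13/38
  P(X=1) = 1/38 + 9/38 + 15/38 = 25/38
H(X) = -[(13/38)·log₂(13/38) + (25/38)·log₂(25/38)]
  = 0.52940 + 0.39742 = 0.9268 bits

H(Y|X) = H(X,Y) - H(X) = 2.2188 - 0.9268 = 1.2920 bits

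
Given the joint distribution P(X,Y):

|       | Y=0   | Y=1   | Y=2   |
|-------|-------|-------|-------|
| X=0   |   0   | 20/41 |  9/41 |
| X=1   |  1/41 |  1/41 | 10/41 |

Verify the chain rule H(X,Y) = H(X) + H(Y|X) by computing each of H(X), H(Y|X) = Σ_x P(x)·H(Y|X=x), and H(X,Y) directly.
H(X) = 0.8722 bits, H(Y|X) = 0.8711 bits, H(X,Y) = 1.7432 bits

Marginal of X (row sums):
  P(X=0) = 0 + 20/41 + 9/41 = 29/41
  P(X=1) = 1/41 + 1/41 + 10/41 = 12/41
H(X) = -[(29/41)·log₂(29/41) + (12/41)·log₂(12/41)]
  = 0.35336 + 0.51881 = 0.8722 bits

H(Y|X) = Σ_x P(x)·H(Y|X=x):
  X=0: P(X=0) = 29/41, P(Y|X=0) = (0, 20/29, 9/29) → H(Y|X=0) = 0.89357
  X=1: P(X=1) = 12/41, P(Y|X=1) = (1/12, 1/12, 5/6) → H(Y|X=1) = 0.81669
H(Y|X) = (29/41)·0.89357 + (12/41)·0.81669 = 0.8711 bits

H(X,Y) = -Σ_{x,y} P(x,y) log₂ P(x,y). Per-cell terms -P(x,y)·log₂P(x,y):
  X=0: 0.00000, 0.50518, 0.48021
  X=1: 0.13067, 0.13067, 0.49649
  (cells with P = 0 contribute 0)
Sum of the 6 terms: H(X,Y) = 1.7432 bits

Chain rule check:
  H(X) + H(Y|X) = 0.8722 + 0.8711 = 1.7433 bits
  H(X,Y) = 1.7432 bits
✓ Chain rule verified (Δ = 0.0001 is 4-dp rounding noise: each of the three values was rounded independently).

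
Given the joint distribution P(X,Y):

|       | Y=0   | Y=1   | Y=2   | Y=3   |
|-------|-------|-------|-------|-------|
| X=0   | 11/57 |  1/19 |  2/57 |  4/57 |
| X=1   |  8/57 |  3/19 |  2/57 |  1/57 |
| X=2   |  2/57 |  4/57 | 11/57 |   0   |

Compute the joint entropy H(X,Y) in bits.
3.1067 bits

H(X,Y) = -Σ_{x,y} P(x,y) log₂ P(x,y). Per-cell terms -P(x,y)·log₂P(x,y):
  X=0: 0.45804, 0.22358, 0.16958, 0.26897
  X=1: 0.39760, 0.42047, 0.16958, 0.10233
  X=2: 0.16958, 0.26897, 0.45804, 0.00000
  (cells with P = 0 contribute 0)
Sum of the 12 terms: H(X,Y) = 3.1067 bits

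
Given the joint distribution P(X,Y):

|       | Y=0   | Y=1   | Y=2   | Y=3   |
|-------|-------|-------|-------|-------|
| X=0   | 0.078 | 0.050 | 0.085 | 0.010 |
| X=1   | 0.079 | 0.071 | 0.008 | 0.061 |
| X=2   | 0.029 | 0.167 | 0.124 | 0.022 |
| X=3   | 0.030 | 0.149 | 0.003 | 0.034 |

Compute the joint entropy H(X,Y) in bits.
3.5599 bits

H(X,Y) = -Σ_{x,y} P(x,y) log₂ P(x,y). Per-cell terms -P(x,y)·log₂P(x,y):
  X=0: 0.287070, 0.216096, 0.302293, 0.066439
  X=1: 0.289298, 0.270939, 0.055726, 0.246138
  X=2: 0.148126, 0.431207, 0.373437, 0.121140
  X=3: 0.151767, 0.409246, 0.025142, 0.165863
Sum of the 16 terms: H(X,Y) = 3.5599 bits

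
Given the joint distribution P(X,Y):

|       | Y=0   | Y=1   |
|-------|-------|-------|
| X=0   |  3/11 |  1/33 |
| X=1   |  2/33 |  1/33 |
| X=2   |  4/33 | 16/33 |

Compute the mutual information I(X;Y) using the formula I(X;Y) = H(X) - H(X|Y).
0.3309 bits

I(X;Y) = H(X) - H(X|Y)

Marginal of X (row sums):
  P(X=0) = 3/11 + 1/33 = 10/33
  P(X=1) = 2/33 + 1/33 = 1/11
  P(X=2) = 4/33 + 16/33 = 20/33
H(X) = -[(10/33)·log₂(10/33) + (1/11)·log₂(1/11) + (20/33)·log₂(20/33)]
  = 0.52196 + 0.31449 + 0.43786 = 1.2743 bits

Marginal of Y (column sums):
  P(Y=0) = 3/11 + 2/33 + 4/33 = 5/11
  P(Y=1) = 1/33 + 1/33 + 16/33 = 6/11
H(X|Y) = Σ_y P(y)·H(X|Y=y):
  Y=0: P(Y=0) = 5/11, P(X|Y=0) = (3/5, 2/15, 4/15) → H(X|Y=0) = 1.33827
  Y=1: P(Y=1) = 6/11, P(X|Y=1) = (1/18, 1/18, 8/9) → H(X|Y=1) = 0.61437
H(X|Y) = (5/11)·1.33827 + (6/11)·0.61437 = 0.9434 bits

I(X;Y) = H(X) - H(X|Y) = 1.2743 - 0.9434 = 0.3309 bits

Cross-check via I(X;Y) = H(X) + H(Y) - H(X,Y): computing H(Y) from the column sums and H(X,Y) from the 6 cells in the same way gives H(Y) = 0.9940 bits and H(X,Y) = 1.9374 bits, so
I(X;Y) = 1.2743 + 0.9940 - 1.9374 = 0.3309 bits ✓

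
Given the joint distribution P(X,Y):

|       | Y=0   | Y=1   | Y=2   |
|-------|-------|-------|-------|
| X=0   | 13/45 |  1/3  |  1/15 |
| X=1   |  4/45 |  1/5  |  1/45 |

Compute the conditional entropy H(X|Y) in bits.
0.8785 bits

H(X|Y) = H(X,Y) - H(Y)

H(X,Y) = -Σ_{x,y} P(x,y) log₂ P(x,y). Per-cell terms -P(x,y)·log₂P(x,y):
  X=0: 0.5175, 0.5283, 0.2605
  X=1: 0.3104, 0.4644, 0.1220
Sum of the 6 terms: H(X,Y) = 2.2031 bits

Marginal of Y (column sums):
  P(Y=0) = 13/45 + 4/45 = 17/45
  P(Y=1) = 1/3 + 1/5 = 8/15
  P(Y=2) = 1/15 + 1/45 = 4/45
H(Y) = -[(17/45)·log₂(17/45) + (8/15)·log₂(8/15) + (4/45)·log₂(4/45)]
  = 0.5305 + 0.4837 + 0.3104 = 1.3246 bits

H(X|Y) = H(X,Y) - H(Y) = 2.2031 - 1.3246 = 0.8785 bits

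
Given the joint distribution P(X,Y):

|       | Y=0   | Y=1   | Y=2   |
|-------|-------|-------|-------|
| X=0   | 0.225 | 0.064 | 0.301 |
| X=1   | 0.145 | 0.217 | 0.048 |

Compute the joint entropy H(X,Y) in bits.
2.3519 bits

H(X,Y) = -Σ_{x,y} P(x,y) log₂ P(x,y). Per-cell terms -P(x,y)·log₂P(x,y):
  X=0: 0.48420, 0.25381, 0.52138
  X=1: 0.40395, 0.47832, 0.21028
Sum of the 6 terms: H(X,Y) = 2.3519 bits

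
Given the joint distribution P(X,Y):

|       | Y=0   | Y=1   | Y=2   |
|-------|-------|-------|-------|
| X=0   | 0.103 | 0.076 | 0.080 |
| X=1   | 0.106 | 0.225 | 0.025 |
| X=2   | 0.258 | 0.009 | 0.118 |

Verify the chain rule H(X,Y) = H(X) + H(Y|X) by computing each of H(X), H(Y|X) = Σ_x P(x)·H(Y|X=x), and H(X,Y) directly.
H(X) = 1.5654 bits, H(Y|X) = 1.2361 bits, H(X,Y) = 2.8015 bits

Marginal of X (row sums):
  P(X=0) = 0.103 + 0.076 + 0.080 = 0.259
  P(X=1) = 0.106 + 0.225 + 0.025 = 0.356
  P(X=2) = 0.258 + 0.009 + 0.118 = 0.385
H(X) = -[0.259·log₂(0.259) + 0.356·log₂(0.356) + 0.385·log₂(0.385)]
  = 0.504785 + 0.530458 + 0.530172 = 1.5654 bits

H(Y|X) = Σ_x P(x)·H(Y|X=x):
  X=0: P(X=0) = 0.259, P(Y|X=0) = (103/259, 76/259, 80/259) → H(Y|X=0) = 1.571610
  X=1: P(X=1) = 0.356, P(Y|X=1) = (53/178, 225/356, 25/356) → H(Y|X=1) = 1.207877
  X=2: P(X=2) = 0.385, P(Y|X=2) = (258/385, 9/385, 118/385) → H(Y|X=2) = 1.036564
H(Y|X) = 0.259·1.571610 + 0.356·1.207877 + 0.385·1.036564 = 1.2361 bits

H(X,Y) = -Σ_{x,y} P(x,y) log₂ P(x,y). Per-cell terms -P(x,y)·log₂P(x,y):
  X=0: 0.337766, 0.282557, 0.291508
  X=1: 0.343214, 0.484201, 0.133048
  X=2: 0.504276, 0.061163, 0.363811
Sum of the 9 terms: H(X,Y) = 2.8015 bits

Chain rule check:
  H(X) + H(Y|X) = 1.5654 + 1.2361 = 2.8015 bits
  H(X,Y) = 2.8015 bits
✓ Chain rule verified.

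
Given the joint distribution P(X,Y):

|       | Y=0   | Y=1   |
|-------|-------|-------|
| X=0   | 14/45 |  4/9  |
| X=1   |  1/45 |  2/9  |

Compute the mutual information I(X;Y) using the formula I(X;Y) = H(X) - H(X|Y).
0.0724 bits

I(X;Y) = H(X) - H(X|Y)

Marginal of X (row sums):
  P(X=0) = 14/45 + 4/9 = 34/45
  P(X=1) = 1/45 + 2/9 = 11/45
H(X) = -[(34/45)·log₂(34/45) + (11/45)·log₂(11/45)]
  = 0.305539 + 0.496814 = 0.80235 bits

Marginal of Y (column sums):
  P(Y=0) = 14/45 + 1/45 = 1/3
  P(Y=1) = 4/9 + 2/9 = 2/3
H(X|Y) = Σ_y P(y)·H(X|Y=y):
  Y=0: P(Y=0) = 1/3, P(X|Y=0) = (14/15, 1/15) → H(X|Y=0) = 0.353359
  Y=1: P(Y=1) = 2/3, P(X|Y=1) = (2/3, 1/3) → H(X|Y=1) = 0.918296
H(X|Y) = (1/3)·0.353359 + (2/3)·0.918296 = 0.72998 bits

I(X;Y) = H(X) - H(X|Y) = 0.80235 - 0.72998 = 0.0724 bits

Cross-check via I(X;Y) = H(X) + H(Y) - H(X,Y): computing H(Y) from the column sums and H(X,Y) from the 4 cells in the same way gives H(Y) = 0.91830 bits and H(X,Y) = 1.64828 bits, so
I(X;Y) = 0.80235 + 0.91830 - 1.64828 = 0.0724 bits ✓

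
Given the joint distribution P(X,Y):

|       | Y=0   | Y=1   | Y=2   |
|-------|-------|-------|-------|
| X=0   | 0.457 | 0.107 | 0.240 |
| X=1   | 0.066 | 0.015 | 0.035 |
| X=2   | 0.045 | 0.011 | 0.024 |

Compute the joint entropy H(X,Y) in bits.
2.2764 bits

H(X,Y) = -Σ_{x,y} P(x,y) log₂ P(x,y). Per-cell terms -P(x,y)·log₂P(x,y):
  X=0: 0.5163, 0.3450, 0.4941
  X=1: 0.2588, 0.0909, 0.1693
  X=2: 0.2013, 0.0716, 0.1291
Sum of the 9 terms: H(X,Y) = 2.2764 bits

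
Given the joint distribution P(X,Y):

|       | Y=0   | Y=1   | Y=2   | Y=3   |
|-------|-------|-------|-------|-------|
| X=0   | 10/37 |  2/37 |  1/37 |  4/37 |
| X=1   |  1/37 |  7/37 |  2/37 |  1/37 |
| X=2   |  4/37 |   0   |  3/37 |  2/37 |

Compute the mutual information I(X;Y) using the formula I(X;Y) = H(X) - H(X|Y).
0.3787 bits

I(X;Y) = H(X) - H(X|Y)

Marginal of X (row sums):
  P(X=0) = 10/37 + 2/37 + 1/37 + 4/37 = 17/37
  P(X=1) = 1/37 + 7/37 + 2/37 + 1/37 = 11/37
  P(X=2) = 4/37 + 0 + 3/37 + 2/37 = 9/37
H(X) = -[(17/37)·log₂(17/37) + (11/37)·log₂(11/37) + (9/37)·log₂(9/37)]
  = 0.5155 + 0.5203 + 0.4961 = 1.5319 bits

Marginal of Y (column sums):
  P(Y=0) = 10/37 + 1/37 + 4/37 = 15/37
  P(Y=1) = 2/37 + 7/37 + 0 = 9/37
  P(Y=2) = 1/37 + 2/37 + 3/37 = 6/37
  P(Y=3) = 4/37 + 1/37 + 2/37 = 7/37
H(X|Y) = Σ_y P(y)·H(X|Y=y):
  Y=0: P(Y=0) = 15/37, P(X|Y=0) = (2/3, 1/15, 4/15) → H(X|Y=0) = 1.1589
  Y=1: P(Y=1) = 9/37, P(X|Y=1) = (2/9, 7/9, 0) → H(X|Y=1) = 0.7642
  Y=2: P(Y=2) = 6/37, P(X|Y=2) = (1/6, 1/3, 1/2) → H(X|Y=2) = 1.4591
  Y=3: P(Y=3) = 7/37, P(X|Y=3) = (4/7, 1/7, 2/7) → H(X|Y=3) = 1.3788
H(X|Y) = (15/37)·1.1589 + (9/37)·0.7642 + (6/37)·1.4591 + (7/37)·1.3788 = 1.1532 bits

I(X;Y) = H(X) - H(X|Y) = 1.5319 - 1.1532 = 0.3787 bits

Cross-check via I(X;Y) = H(X) + H(Y) - H(X,Y): computing H(Y) from the column sums and H(X,Y) from the 12 cells in the same way gives H(Y) = 1.9042 bits and H(X,Y) = 3.0574 bits, so
I(X;Y) = 1.5319 + 1.9042 - 3.0574 = 0.3787 bits ✓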